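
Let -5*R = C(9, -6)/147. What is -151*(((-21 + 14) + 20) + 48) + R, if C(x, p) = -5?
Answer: -1354016/147 ≈ -9211.0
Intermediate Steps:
R = 1/147 (R = -(-1)/147 = -⅕*(-5/147) = 1/147 ≈ 0.0068027)
-151*(((-21 + 14) + 20) + 48) + R = -151*(((-21 + 14) + 20) + 48) + 1/147 = -151*((-7 + 20) + 48) + 1/147 = -151*(13 + 48) + 1/147 = -151*61 + 1/147 = -9211 + 1/147 = -1354016/147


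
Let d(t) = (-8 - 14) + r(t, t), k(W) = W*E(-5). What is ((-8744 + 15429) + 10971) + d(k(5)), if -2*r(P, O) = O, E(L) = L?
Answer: 35293/2 ≈ 17647.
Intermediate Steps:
r(P, O) = -O/2
k(W) = -5*W (k(W) = W*(-5) = -5*W)
d(t) = -22 - t/2 (d(t) = (-8 - 14) - t/2 = -22 - t/2)
((-8744 + 15429) + 10971) + d(k(5)) = ((-8744 + 15429) + 10971) + (-22 - (-5)*5/2) = (6685 + 10971) + (-22 - ½*(-25)) = 17656 + (-22 + 25/2) = 17656 - 19/2 = 35293/2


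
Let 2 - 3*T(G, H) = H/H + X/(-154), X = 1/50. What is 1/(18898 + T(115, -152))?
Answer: 7700/145517167 ≈ 5.2915e-5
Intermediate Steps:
X = 1/50 ≈ 0.020000
T(G, H) = 2567/7700 (T(G, H) = ⅔ - (H/H + (1/50)/(-154))/3 = ⅔ - (1 + (1/50)*(-1/154))/3 = ⅔ - (1 - 1/7700)/3 = ⅔ - ⅓*7699/7700 = ⅔ - 7699/23100 = 2567/7700)
1/(18898 + T(115, -152)) = 1/(18898 + 2567/7700) = 1/(145517167/7700) = 7700/145517167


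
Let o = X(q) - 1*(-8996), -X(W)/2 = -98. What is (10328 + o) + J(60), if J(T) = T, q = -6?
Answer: 19580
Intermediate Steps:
X(W) = 196 (X(W) = -2*(-98) = 196)
o = 9192 (o = 196 - 1*(-8996) = 196 + 8996 = 9192)
(10328 + o) + J(60) = (10328 + 9192) + 60 = 19520 + 60 = 19580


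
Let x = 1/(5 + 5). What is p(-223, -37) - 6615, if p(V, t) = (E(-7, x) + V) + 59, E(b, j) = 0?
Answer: -6779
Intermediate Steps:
x = ⅒ (x = 1/10 = ⅒ ≈ 0.10000)
p(V, t) = 59 + V (p(V, t) = (0 + V) + 59 = V + 59 = 59 + V)
p(-223, -37) - 6615 = (59 - 223) - 6615 = -164 - 6615 = -6779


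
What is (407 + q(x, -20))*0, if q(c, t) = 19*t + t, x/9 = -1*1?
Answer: 0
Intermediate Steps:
x = -9 (x = 9*(-1*1) = 9*(-1) = -9)
q(c, t) = 20*t
(407 + q(x, -20))*0 = (407 + 20*(-20))*0 = (407 - 400)*0 = 7*0 = 0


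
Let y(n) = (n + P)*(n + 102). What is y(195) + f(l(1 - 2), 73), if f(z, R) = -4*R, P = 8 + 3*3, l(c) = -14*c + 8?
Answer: 62672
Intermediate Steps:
l(c) = 8 - 14*c
P = 17 (P = 8 + 9 = 17)
y(n) = (17 + n)*(102 + n) (y(n) = (n + 17)*(n + 102) = (17 + n)*(102 + n))
y(195) + f(l(1 - 2), 73) = (1734 + 195² + 119*195) - 4*73 = (1734 + 38025 + 23205) - 292 = 62964 - 292 = 62672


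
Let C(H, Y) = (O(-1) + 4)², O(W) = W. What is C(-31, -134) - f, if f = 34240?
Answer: -34231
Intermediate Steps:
C(H, Y) = 9 (C(H, Y) = (-1 + 4)² = 3² = 9)
C(-31, -134) - f = 9 - 1*34240 = 9 - 34240 = -34231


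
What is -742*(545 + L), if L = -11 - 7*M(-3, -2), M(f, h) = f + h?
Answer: -422198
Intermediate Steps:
L = 24 (L = -11 - 7*(-3 - 2) = -11 - 7*(-5) = -11 + 35 = 24)
-742*(545 + L) = -742*(545 + 24) = -742*569 = -422198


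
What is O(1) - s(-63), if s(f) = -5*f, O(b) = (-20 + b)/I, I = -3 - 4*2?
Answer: -3446/11 ≈ -313.27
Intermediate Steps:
I = -11 (I = -3 - 8 = -11)
O(b) = 20/11 - b/11 (O(b) = (-20 + b)/(-11) = (-20 + b)*(-1/11) = 20/11 - b/11)
O(1) - s(-63) = (20/11 - 1/11*1) - (-5)*(-63) = (20/11 - 1/11) - 1*315 = 19/11 - 315 = -3446/11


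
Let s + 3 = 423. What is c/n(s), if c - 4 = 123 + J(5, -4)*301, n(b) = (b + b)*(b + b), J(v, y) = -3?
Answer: -97/88200 ≈ -0.0010998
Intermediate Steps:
s = 420 (s = -3 + 423 = 420)
n(b) = 4*b² (n(b) = (2*b)*(2*b) = 4*b²)
c = -776 (c = 4 + (123 - 3*301) = 4 + (123 - 903) = 4 - 780 = -776)
c/n(s) = -776/(4*420²) = -776/(4*176400) = -776/705600 = -776*1/705600 = -97/88200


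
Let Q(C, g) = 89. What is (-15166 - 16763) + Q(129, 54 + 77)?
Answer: -31840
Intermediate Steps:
(-15166 - 16763) + Q(129, 54 + 77) = (-15166 - 16763) + 89 = -31929 + 89 = -31840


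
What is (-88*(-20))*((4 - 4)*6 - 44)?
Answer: -77440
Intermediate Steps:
(-88*(-20))*((4 - 4)*6 - 44) = 1760*(0*6 - 44) = 1760*(0 - 44) = 1760*(-44) = -77440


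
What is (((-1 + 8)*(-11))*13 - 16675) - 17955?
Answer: -35631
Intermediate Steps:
(((-1 + 8)*(-11))*13 - 16675) - 17955 = ((7*(-11))*13 - 16675) - 17955 = (-77*13 - 16675) - 17955 = (-1001 - 16675) - 17955 = -17676 - 17955 = -35631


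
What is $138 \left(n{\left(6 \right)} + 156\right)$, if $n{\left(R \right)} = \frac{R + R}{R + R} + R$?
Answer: $22494$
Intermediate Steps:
$n{\left(R \right)} = 1 + R$ ($n{\left(R \right)} = \frac{2 R}{2 R} + R = 2 R \frac{1}{2 R} + R = 1 + R$)
$138 \left(n{\left(6 \right)} + 156\right) = 138 \left(\left(1 + 6\right) + 156\right) = 138 \left(7 + 156\right) = 138 \cdot 163 = 22494$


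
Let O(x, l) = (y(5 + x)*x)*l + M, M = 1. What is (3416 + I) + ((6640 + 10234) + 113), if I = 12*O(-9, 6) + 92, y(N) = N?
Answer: 23099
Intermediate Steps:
O(x, l) = 1 + l*x*(5 + x) (O(x, l) = ((5 + x)*x)*l + 1 = (x*(5 + x))*l + 1 = l*x*(5 + x) + 1 = 1 + l*x*(5 + x))
I = 2696 (I = 12*(1 + 6*(-9)*(5 - 9)) + 92 = 12*(1 + 6*(-9)*(-4)) + 92 = 12*(1 + 216) + 92 = 12*217 + 92 = 2604 + 92 = 2696)
(3416 + I) + ((6640 + 10234) + 113) = (3416 + 2696) + ((6640 + 10234) + 113) = 6112 + (16874 + 113) = 6112 + 16987 = 23099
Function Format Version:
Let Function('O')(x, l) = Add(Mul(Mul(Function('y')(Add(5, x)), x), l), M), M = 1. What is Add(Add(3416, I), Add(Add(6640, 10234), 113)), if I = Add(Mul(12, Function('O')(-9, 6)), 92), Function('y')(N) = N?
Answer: 23099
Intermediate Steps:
Function('O')(x, l) = Add(1, Mul(l, x, Add(5, x))) (Function('O')(x, l) = Add(Mul(Mul(Add(5, x), x), l), 1) = Add(Mul(Mul(x, Add(5, x)), l), 1) = Add(Mul(l, x, Add(5, x)), 1) = Add(1, Mul(l, x, Add(5, x))))
I = 2696 (I = Add(Mul(12, Add(1, Mul(6, -9, Add(5, -9)))), 92) = Add(Mul(12, Add(1, Mul(6, -9, -4))), 92) = Add(Mul(12, Add(1, 216)), 92) = Add(Mul(12, 217), 92) = Add(2604, 92) = 2696)
Add(Add(3416, I), Add(Add(6640, 10234), 113)) = Add(Add(3416, 2696), Add(Add(6640, 10234), 113)) = Add(6112, Add(16874, 113)) = Add(6112, 16987) = 23099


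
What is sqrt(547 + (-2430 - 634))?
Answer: I*sqrt(2517) ≈ 50.17*I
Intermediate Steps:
sqrt(547 + (-2430 - 634)) = sqrt(547 - 3064) = sqrt(-2517) = I*sqrt(2517)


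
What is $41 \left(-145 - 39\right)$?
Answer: $-7544$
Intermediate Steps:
$41 \left(-145 - 39\right) = 41 \left(-184\right) = -7544$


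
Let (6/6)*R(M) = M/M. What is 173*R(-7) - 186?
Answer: -13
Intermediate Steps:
R(M) = 1 (R(M) = M/M = 1)
173*R(-7) - 186 = 173*1 - 186 = 173 - 186 = -13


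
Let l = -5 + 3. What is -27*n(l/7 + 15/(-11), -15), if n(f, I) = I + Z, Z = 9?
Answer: 162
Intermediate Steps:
l = -2
n(f, I) = 9 + I (n(f, I) = I + 9 = 9 + I)
-27*n(l/7 + 15/(-11), -15) = -27*(9 - 15) = -27*(-6) = 162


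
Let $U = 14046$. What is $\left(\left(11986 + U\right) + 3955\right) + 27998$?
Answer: $57985$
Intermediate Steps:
$\left(\left(11986 + U\right) + 3955\right) + 27998 = \left(\left(11986 + 14046\right) + 3955\right) + 27998 = \left(26032 + 3955\right) + 27998 = 29987 + 27998 = 57985$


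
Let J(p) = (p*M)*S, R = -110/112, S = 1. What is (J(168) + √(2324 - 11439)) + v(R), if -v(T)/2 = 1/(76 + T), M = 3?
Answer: 2117192/4201 + I*√9115 ≈ 503.97 + 95.473*I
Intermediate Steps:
R = -55/56 (R = -110*1/112 = -55/56 ≈ -0.98214)
J(p) = 3*p (J(p) = (p*3)*1 = (3*p)*1 = 3*p)
v(T) = -2/(76 + T)
(J(168) + √(2324 - 11439)) + v(R) = (3*168 + √(2324 - 11439)) - 2/(76 - 55/56) = (504 + √(-9115)) - 2/4201/56 = (504 + I*√9115) - 2*56/4201 = (504 + I*√9115) - 112/4201 = 2117192/4201 + I*√9115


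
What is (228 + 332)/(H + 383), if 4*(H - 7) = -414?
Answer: 1120/573 ≈ 1.9546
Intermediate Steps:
H = -193/2 (H = 7 + (¼)*(-414) = 7 - 207/2 = -193/2 ≈ -96.500)
(228 + 332)/(H + 383) = (228 + 332)/(-193/2 + 383) = 560/(573/2) = 560*(2/573) = 1120/573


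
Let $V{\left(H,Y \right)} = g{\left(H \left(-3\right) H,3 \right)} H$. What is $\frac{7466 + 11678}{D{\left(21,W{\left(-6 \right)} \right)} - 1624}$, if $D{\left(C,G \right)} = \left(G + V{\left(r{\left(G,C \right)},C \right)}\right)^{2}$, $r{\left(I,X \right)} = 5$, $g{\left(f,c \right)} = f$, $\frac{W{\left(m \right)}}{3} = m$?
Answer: $\frac{19144}{152825} \approx 0.12527$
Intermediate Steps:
$W{\left(m \right)} = 3 m$
$V{\left(H,Y \right)} = - 3 H^{3}$ ($V{\left(H,Y \right)} = H \left(-3\right) H H = - 3 H H H = - 3 H^{2} H = - 3 H^{3}$)
$D{\left(C,G \right)} = \left(-375 + G\right)^{2}$ ($D{\left(C,G \right)} = \left(G - 3 \cdot 5^{3}\right)^{2} = \left(G - 375\right)^{2} = \left(-375 + G\right)^{2}$)
$\frac{7466 + 11678}{D{\left(21,W{\left(-6 \right)} \right)} - 1624} = \frac{7466 + 11678}{\left(-375 + 3 \left(-6\right)\right)^{2} - 1624} = \frac{19144}{\left(-375 - 18\right)^{2} - 1624} = \frac{19144}{\left(-393\right)^{2} - 1624} = \frac{19144}{154449 - 1624} = \frac{19144}{152825}$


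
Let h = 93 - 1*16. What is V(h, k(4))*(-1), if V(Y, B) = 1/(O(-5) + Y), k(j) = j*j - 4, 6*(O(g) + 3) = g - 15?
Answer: -3/212 ≈ -0.014151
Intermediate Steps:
h = 77 (h = 93 - 16 = 77)
O(g) = -11/2 + g/6 (O(g) = -3 + (g - 15)/6 = -3 + (-15 + g)/6 = -3 + (-5/2 + g/6) = -11/2 + g/6)
k(j) = -4 + j² (k(j) = j² - 4 = -4 + j²)
V(Y, B) = 1/(-19/3 + Y) (V(Y, B) = 1/((-11/2 + (⅙)*(-5)) + Y) = 1/((-11/2 - ⅚) + Y) = 1/(-19/3 + Y))
V(h, k(4))*(-1) = (3/(-19 + 3*77))*(-1) = (3/(-19 + 231))*(-1) = (3/212)*(-1) = -3/212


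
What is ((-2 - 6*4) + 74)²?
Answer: 2304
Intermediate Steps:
((-2 - 6*4) + 74)² = ((-2 - 24) + 74)² = (-26 + 74)² = 48² = 2304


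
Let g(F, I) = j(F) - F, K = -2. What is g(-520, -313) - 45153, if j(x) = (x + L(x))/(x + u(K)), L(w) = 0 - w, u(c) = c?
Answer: -44633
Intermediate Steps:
L(w) = -w
j(x) = 0 (j(x) = (x - x)/(x - 2) = 0/(-2 + x) = 0)
g(F, I) = -F (g(F, I) = 0 - F = -F)
g(-520, -313) - 45153 = -1*(-520) - 45153 = 520 - 45153 = -44633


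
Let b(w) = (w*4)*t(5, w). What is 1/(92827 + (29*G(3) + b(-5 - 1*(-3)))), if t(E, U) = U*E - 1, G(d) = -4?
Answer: 1/92799 ≈ 1.0776e-5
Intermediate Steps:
t(E, U) = -1 + E*U (t(E, U) = E*U - 1 = -1 + E*U)
b(w) = 4*w*(-1 + 5*w) (b(w) = (w*4)*(-1 + 5*w) = (4*w)*(-1 + 5*w) = 4*w*(-1 + 5*w))
1/(92827 + (29*G(3) + b(-5 - 1*(-3)))) = 1/(92827 + (29*(-4) + 4*(-5 - 1*(-3))*(-1 + 5*(-5 - 1*(-3))))) = 1/(92827 + (-116 + 4*(-5 + 3)*(-1 + 5*(-5 + 3)))) = 1/(92827 + (-116 + 4*(-2)*(-1 + 5*(-2)))) = 1/(92827 + (-116 + 4*(-2)*(-1 - 10))) = 1/(92827 + (-116 + 4*(-2)*(-11))) = 1/(92827 + (-116 + 88)) = 1/(92827 - 28) = 1/92799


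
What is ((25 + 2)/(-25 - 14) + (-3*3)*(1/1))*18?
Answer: -2268/13 ≈ -174.46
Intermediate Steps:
((25 + 2)/(-25 - 14) + (-3*3)*(1/1))*18 = (27/(-39) - 9)*18 = (27*(-1/39) - 9*1)*18 = (-9/13 - 9)*18 = -126/13*18 = -2268/13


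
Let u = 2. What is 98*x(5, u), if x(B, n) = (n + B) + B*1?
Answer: 1176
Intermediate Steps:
x(B, n) = n + 2*B (x(B, n) = (B + n) + B = n + 2*B)
98*x(5, u) = 98*(2 + 2*5) = 98*(2 + 10) = 98*12 = 1176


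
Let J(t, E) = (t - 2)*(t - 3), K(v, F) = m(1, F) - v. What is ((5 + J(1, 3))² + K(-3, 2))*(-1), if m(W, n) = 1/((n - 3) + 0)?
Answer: -51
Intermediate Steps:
m(W, n) = 1/(-3 + n) (m(W, n) = 1/((-3 + n) + 0) = 1/(-3 + n))
K(v, F) = 1/(-3 + F) - v
J(t, E) = (-3 + t)*(-2 + t) (J(t, E) = (-2 + t)*(-3 + t) = (-3 + t)*(-2 + t))
((5 + J(1, 3))² + K(-3, 2))*(-1) = ((5 + (6 + 1² - 5*1))² + (1 - 1*(-3)*(-3 + 2))/(-3 + 2))*(-1) = ((5 + (6 + 1 - 5))² + (1 - 1*(-3)*(-1))/(-1))*(-1) = ((5 + 2)² - (1 - 3))*(-1) = (7² - 1*(-2))*(-1) = (49 + 2)*(-1) = 51*(-1) = -51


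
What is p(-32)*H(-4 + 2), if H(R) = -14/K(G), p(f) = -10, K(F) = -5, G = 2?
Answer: -28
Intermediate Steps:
H(R) = 14/5 (H(R) = -14/(-5) = -14*(-⅕) = 14/5)
p(-32)*H(-4 + 2) = -10*14/5 = -28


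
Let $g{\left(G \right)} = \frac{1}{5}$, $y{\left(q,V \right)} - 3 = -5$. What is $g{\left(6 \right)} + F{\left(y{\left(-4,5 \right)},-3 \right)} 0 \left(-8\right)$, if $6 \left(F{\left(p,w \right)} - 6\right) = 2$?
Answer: $\frac{1}{5} \approx 0.2$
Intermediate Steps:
$y{\left(q,V \right)} = -2$ ($y{\left(q,V \right)} = 3 - 5 = -2$)
$F{\left(p,w \right)} = \frac{19}{3}$ ($F{\left(p,w \right)} = 6 + \frac{1}{6} \cdot 2 = 6 + \frac{1}{3} = \frac{19}{3}$)
$g{\left(G \right)} = \frac{1}{5}$
$g{\left(6 \right)} + F{\left(y{\left(-4,5 \right)},-3 \right)} 0 \left(-8\right) = \frac{1}{5} + \frac{19 \cdot 0 \left(-8\right)}{3} = \frac{1}{5} + \frac{19}{3} \cdot 0 = \frac{1}{5} + 0 = \frac{1}{5}$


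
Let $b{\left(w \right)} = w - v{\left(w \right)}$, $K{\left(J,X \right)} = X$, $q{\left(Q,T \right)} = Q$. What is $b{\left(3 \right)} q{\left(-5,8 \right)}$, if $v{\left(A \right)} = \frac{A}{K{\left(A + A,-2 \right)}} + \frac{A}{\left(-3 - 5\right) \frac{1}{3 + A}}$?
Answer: $- \frac{135}{4} \approx -33.75$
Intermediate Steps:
$v{\left(A \right)} = - \frac{A}{2} + A \left(- \frac{3}{8} - \frac{A}{8}\right)$ ($v{\left(A \right)} = \frac{A}{-2} + \frac{A}{\left(-3 - 5\right) \frac{1}{3 + A}} = A \left(- \frac{1}{2}\right) + \frac{A}{\left(-8\right) \frac{1}{3 + A}} = - \frac{A}{2} + A \left(- \frac{3}{8} - \frac{A}{8}\right)$)
$b{\left(w \right)} = w - \frac{w \left(-7 - w\right)}{8}$
$b{\left(3 \right)} q{\left(-5,8 \right)} = \frac{1}{8} \cdot 3 \left(15 + 3\right) \left(-5\right) = \frac{1}{8} \cdot 3 \cdot 18 \left(-5\right) = \frac{27}{4} \left(-5\right) = - \frac{135}{4}$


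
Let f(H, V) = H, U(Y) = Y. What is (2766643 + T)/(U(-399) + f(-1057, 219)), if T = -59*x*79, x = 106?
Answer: -2272577/1456 ≈ -1560.8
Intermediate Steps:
T = -494066 (T = -59*106*79 = -6254*79 = -494066)
(2766643 + T)/(U(-399) + f(-1057, 219)) = (2766643 - 494066)/(-399 - 1057) = 2272577/(-1456) = 2272577*(-1/1456) = -2272577/1456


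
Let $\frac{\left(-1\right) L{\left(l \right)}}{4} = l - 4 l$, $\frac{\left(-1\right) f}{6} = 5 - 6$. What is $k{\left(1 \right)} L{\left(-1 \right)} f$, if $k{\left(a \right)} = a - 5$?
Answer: $288$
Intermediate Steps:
$f = 6$ ($f = - 6 \left(5 - 6\right) = \left(-6\right) \left(-1\right) = 6$)
$L{\left(l \right)} = 12 l$ ($L{\left(l \right)} = - 4 \left(l - 4 l\right) = - 4 \left(- 3 l\right) = 12 l$)
$k{\left(a \right)} = -5 + a$
$k{\left(1 \right)} L{\left(-1 \right)} f = \left(-5 + 1\right) 12 \left(-1\right) 6 = \left(-4\right) \left(-12\right) 6 = 48 \cdot 6 = 288$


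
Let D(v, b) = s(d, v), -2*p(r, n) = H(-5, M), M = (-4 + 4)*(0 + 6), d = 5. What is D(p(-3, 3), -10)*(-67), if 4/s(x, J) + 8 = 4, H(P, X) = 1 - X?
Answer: 67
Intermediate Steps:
M = 0 (M = 0*6 = 0)
p(r, n) = -½ (p(r, n) = -(1 - 1*0)/2 = -(1 + 0)/2 = -½*1 = -½)
s(x, J) = -1 (s(x, J) = 4/(-8 + 4) = 4/(-4) = 4*(-¼) = -1)
D(v, b) = -1
D(p(-3, 3), -10)*(-67) = -1*(-67) = 67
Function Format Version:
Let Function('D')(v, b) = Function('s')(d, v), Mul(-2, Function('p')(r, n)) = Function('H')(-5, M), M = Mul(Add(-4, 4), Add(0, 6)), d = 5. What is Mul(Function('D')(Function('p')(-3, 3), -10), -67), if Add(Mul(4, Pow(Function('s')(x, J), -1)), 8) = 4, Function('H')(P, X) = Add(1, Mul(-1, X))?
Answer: 67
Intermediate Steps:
M = 0 (M = Mul(0, 6) = 0)
Function('p')(r, n) = Rational(-1, 2) (Function('p')(r, n) = Mul(Rational(-1, 2), Add(1, Mul(-1, 0))) = Mul(Rational(-1, 2), Add(1, 0)) = Mul(Rational(-1, 2), 1) = Rational(-1, 2))
Function('s')(x, J) = -1 (Function('s')(x, J) = Mul(4, Pow(Add(-8, 4), -1)) = Mul(4, Pow(-4, -1)) = Mul(4, Rational(-1, 4)) = -1)
Function('D')(v, b) = -1
Mul(Function('D')(Function('p')(-3, 3), -10), -67) = Mul(-1, -67) = 67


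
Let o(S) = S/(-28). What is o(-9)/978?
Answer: 3/9128 ≈ 0.00032866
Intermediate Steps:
o(S) = -S/28 (o(S) = S*(-1/28) = -S/28)
o(-9)/978 = -1/28*(-9)/978 = (9/28)*(1/978) = 3/9128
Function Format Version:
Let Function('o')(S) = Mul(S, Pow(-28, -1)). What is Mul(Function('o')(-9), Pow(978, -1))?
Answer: Rational(3, 9128) ≈ 0.00032866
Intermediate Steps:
Function('o')(S) = Mul(Rational(-1, 28), S) (Function('o')(S) = Mul(S, Rational(-1, 28)) = Mul(Rational(-1, 28), S))
Mul(Function('o')(-9), Pow(978, -1)) = Mul(Mul(Rational(-1, 28), -9), Pow(978, -1)) = Mul(Rational(9, 28), Rational(1, 978)) = Rational(3, 9128)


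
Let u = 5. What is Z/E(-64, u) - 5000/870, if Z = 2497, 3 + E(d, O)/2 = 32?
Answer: 6491/174 ≈ 37.305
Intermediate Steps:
E(d, O) = 58 (E(d, O) = -6 + 2*32 = -6 + 64 = 58)
Z/E(-64, u) - 5000/870 = 2497/58 - 5000/870 = 2497*(1/58) - 5000*1/870 = 2497/58 - 500/87 = 6491/174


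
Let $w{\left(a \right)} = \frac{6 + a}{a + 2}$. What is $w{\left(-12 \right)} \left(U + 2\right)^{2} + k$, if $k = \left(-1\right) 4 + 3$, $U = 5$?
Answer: $\frac{142}{5} \approx 28.4$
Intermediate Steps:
$w{\left(a \right)} = \frac{6 + a}{2 + a}$
$k = -1$ ($k = -4 + 3 = -1$)
$w{\left(-12 \right)} \left(U + 2\right)^{2} + k = \frac{6 - 12}{2 - 12} \left(5 + 2\right)^{2} - 1 = \frac{1}{-10} \left(-6\right) 7^{2} - 1 = \left(- \frac{1}{10}\right) \left(-6\right) 49 - 1 = \frac{3}{5} \cdot 49 - 1 = \frac{147}{5} - 1 = \frac{142}{5}$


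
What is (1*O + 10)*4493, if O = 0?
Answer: 44930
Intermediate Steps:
(1*O + 10)*4493 = (1*0 + 10)*4493 = (0 + 10)*4493 = 10*4493 = 44930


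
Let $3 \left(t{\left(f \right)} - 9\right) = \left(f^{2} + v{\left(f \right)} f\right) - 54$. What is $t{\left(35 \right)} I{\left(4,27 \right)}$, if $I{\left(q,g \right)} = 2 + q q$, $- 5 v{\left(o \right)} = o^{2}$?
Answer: $-44262$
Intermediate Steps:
$v{\left(o \right)} = - \frac{o^{2}}{5}$
$I{\left(q,g \right)} = 2 + q^{2}$
$t{\left(f \right)} = -9 - \frac{f^{3}}{15} + \frac{f^{2}}{3}$ ($t{\left(f \right)} = 9 + \frac{\left(f^{2} + - \frac{f^{2}}{5} f\right) - 54}{3} = 9 + \frac{\left(f^{2} - \frac{f^{3}}{5}\right) - 54}{3} = 9 + \frac{-54 + f^{2} - \frac{f^{3}}{5}}{3} = 9 - \left(18 - \frac{f^{2}}{3} + \frac{f^{3}}{15}\right) = -9 - \frac{f^{3}}{15} + \frac{f^{2}}{3}$)
$t{\left(35 \right)} I{\left(4,27 \right)} = \left(-9 - \frac{35^{3}}{15} + \frac{35^{2}}{3}\right) \left(2 + 4^{2}\right) = \left(-9 - \frac{8575}{3} + \frac{1}{3} \cdot 1225\right) \left(2 + 16\right) = \left(-9 - \frac{8575}{3} + \frac{1225}{3}\right) 18 = \left(-2459\right) 18 = -44262$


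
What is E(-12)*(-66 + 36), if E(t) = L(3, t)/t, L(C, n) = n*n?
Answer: 360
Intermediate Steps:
L(C, n) = n²
E(t) = t (E(t) = t²/t = t)
E(-12)*(-66 + 36) = -12*(-66 + 36) = -12*(-30) = 360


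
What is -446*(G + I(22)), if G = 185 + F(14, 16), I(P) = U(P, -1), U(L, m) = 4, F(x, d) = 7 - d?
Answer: -80280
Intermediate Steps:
I(P) = 4
G = 176 (G = 185 + (7 - 1*16) = 185 + (7 - 16) = 185 - 9 = 176)
-446*(G + I(22)) = -446*(176 + 4) = -446*180 = -80280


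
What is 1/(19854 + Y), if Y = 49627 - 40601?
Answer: 1/28880 ≈ 3.4626e-5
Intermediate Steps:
Y = 9026
1/(19854 + Y) = 1/(19854 + 9026) = 1/28880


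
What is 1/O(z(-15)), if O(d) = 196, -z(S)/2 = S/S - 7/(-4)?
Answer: 1/196 ≈ 0.0051020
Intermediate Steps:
z(S) = -11/2 (z(S) = -2*(S/S - 7/(-4)) = -2*(1 - 7*(-¼)) = -2*(1 + 7/4) = -2*11/4 = -11/2)
1/O(z(-15)) = 1/196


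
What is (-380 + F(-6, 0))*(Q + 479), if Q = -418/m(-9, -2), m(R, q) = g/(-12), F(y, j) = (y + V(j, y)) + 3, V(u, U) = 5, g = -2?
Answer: 766962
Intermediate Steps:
F(y, j) = 8 + y (F(y, j) = (y + 5) + 3 = (5 + y) + 3 = 8 + y)
m(R, q) = ⅙ (m(R, q) = -2/(-12) = -2*(-1/12) = ⅙)
Q = -2508 (Q = -418/⅙ = -418*6 = -2508)
(-380 + F(-6, 0))*(Q + 479) = (-380 + (8 - 6))*(-2508 + 479) = (-380 + 2)*(-2029) = -378*(-2029) = 766962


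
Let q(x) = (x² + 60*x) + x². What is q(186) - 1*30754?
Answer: 49598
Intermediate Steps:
q(x) = 2*x² + 60*x
q(186) - 1*30754 = 2*186*(30 + 186) - 1*30754 = 2*186*216 - 30754 = 80352 - 30754 = 49598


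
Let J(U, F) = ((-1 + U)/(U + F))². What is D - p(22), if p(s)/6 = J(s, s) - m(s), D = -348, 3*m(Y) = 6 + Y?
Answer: -283979/968 ≈ -293.37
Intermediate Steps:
m(Y) = 2 + Y/3 (m(Y) = (6 + Y)/3 = 2 + Y/3)
J(U, F) = (-1 + U)²/(F + U)² (J(U, F) = ((-1 + U)/(F + U))² = (-1 + U)²/(F + U)²)
p(s) = -12 - 2*s + 3*(-1 + s)²/(2*s²) (p(s) = 6*((-1 + s)²/(s + s)² - (2 + s/3)) = 6*((-1 + s)²/(2*s)² + (-2 - s/3)) = 6*((-1 + s)²*(1/(4*s²)) + (-2 - s/3)) = 6*((-1 + s)²/(4*s²) + (-2 - s/3)) = 6*(-2 - s/3 + (-1 + s)²/(4*s²)) = -12 - 2*s + 3*(-1 + s)²/(2*s²))
D - p(22) = -348 - (-21/2 - 3/22 - 2*22 + (3/2)/22²) = -348 - (-21/2 - 3*1/22 - 44 + (3/2)*(1/484)) = -348 - (-21/2 - 3/22 - 44 + 3/968) = -348 - 1*(-52885/968) = -348 + 52885/968 = -283979/968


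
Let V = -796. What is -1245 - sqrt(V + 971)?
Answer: -1245 - 5*sqrt(7) ≈ -1258.2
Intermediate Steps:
-1245 - sqrt(V + 971) = -1245 - sqrt(-796 + 971) = -1245 - sqrt(175) = -1245 - 5*sqrt(7)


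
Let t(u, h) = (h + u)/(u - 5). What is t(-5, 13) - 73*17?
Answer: -6209/5 ≈ -1241.8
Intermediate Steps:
t(u, h) = (h + u)/(-5 + u)
t(-5, 13) - 73*17 = (13 - 5)/(-5 - 5) - 73*17 = 8/(-10) - 1241 = -⅒*8 - 1241 = -⅘ - 1241 = -6209/5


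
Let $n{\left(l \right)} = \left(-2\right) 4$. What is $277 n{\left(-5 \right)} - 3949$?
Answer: $-6165$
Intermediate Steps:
$n{\left(l \right)} = -8$
$277 n{\left(-5 \right)} - 3949 = 277 \left(-8\right) - 3949 = -2216 - 3949 = -6165$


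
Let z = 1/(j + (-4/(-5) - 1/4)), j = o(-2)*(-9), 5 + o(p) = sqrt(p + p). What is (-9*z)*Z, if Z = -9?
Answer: 1475820/959521 + 583200*I/959521 ≈ 1.5381 + 0.6078*I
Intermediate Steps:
o(p) = -5 + sqrt(2)*sqrt(p) (o(p) = -5 + sqrt(p + p) = -5 + sqrt(2*p) = -5 + sqrt(2)*sqrt(p))
j = 45 - 18*I (j = (-5 + sqrt(2)*sqrt(-2))*(-9) = (-5 + sqrt(2)*(I*sqrt(2)))*(-9) = (-5 + 2*I)*(-9) = 45 - 18*I ≈ 45.0 - 18.0*I)
z = 400*(911/20 + 18*I)/959521 (z = 1/((45 - 18*I) + (-4/(-5) - 1/4)) = 1/((45 - 18*I) + (-4*(-1/5) - 1*1/4)) = 1/((45 - 18*I) + (4/5 - 1/4)) = 1/((45 - 18*I) + 11/20) = 1/(911/20 - 18*I) = 400*(911/20 + 18*I)/959521 ≈ 0.018989 + 0.0075037*I)
(-9*z)*Z = -9*(18220/959521 + 7200*I/959521)*(-9) = (-163980/959521 - 64800*I/959521)*(-9) = 1475820/959521 + 583200*I/959521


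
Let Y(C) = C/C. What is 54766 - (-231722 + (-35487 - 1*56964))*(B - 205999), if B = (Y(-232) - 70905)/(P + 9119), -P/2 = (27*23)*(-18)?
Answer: -2101900164107367/31475 ≈ -6.6780e+10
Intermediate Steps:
P = 22356 (P = -2*27*23*(-18) = -1242*(-18) = -2*(-11178) = 22356)
Y(C) = 1
B = -70904/31475 (B = (1 - 70905)/(22356 + 9119) = -70904/31475 ≈ -2.2527)
54766 - (-231722 + (-35487 - 1*56964))*(B - 205999) = 54766 - (-231722 + (-35487 - 1*56964))*(-70904/31475 - 205999) = 54766 - (-231722 + (-35487 - 56964))*(-6483889429)/31475 = 54766 - (-231722 - 92451)*(-6483889429)/31475 = 54766 - (-324173)*(-6483889429)/31475 = 54766 - 1*2101901887867217/31475 = 54766 - 2101901887867217/31475 = -2101900164107367/31475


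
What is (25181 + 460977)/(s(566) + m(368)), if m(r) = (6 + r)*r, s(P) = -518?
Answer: 243079/68557 ≈ 3.5456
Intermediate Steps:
m(r) = r*(6 + r)
(25181 + 460977)/(s(566) + m(368)) = (25181 + 460977)/(-518 + 368*(6 + 368)) = 486158/(-518 + 368*374) = 486158/(-518 + 137632) = 486158/137114 = 486158*(1/137114) = 243079/68557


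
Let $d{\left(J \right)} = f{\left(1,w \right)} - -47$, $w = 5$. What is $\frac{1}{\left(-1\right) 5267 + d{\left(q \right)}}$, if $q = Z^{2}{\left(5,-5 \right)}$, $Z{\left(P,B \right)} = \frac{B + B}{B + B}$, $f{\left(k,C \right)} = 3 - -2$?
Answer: $- \frac{1}{5215} \approx -0.00019175$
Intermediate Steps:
$f{\left(k,C \right)} = 5$ ($f{\left(k,C \right)} = 3 + 2 = 5$)
$Z{\left(P,B \right)} = 1$ ($Z{\left(P,B \right)} = \frac{2 B}{2 B} = 2 B \frac{1}{2 B} = 1$)
$q = 1$ ($q = 1^{2} = 1$)
$d{\left(J \right)} = 52$ ($d{\left(J \right)} = 5 - -47 = 5 + 47 = 52$)
$\frac{1}{\left(-1\right) 5267 + d{\left(q \right)}} = \frac{1}{\left(-1\right) 5267 + 52} = \frac{1}{-5267 + 52} = \frac{1}{-5215} = - \frac{1}{5215}$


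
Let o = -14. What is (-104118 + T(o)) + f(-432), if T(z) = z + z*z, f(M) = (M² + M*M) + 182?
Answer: 269494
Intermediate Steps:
f(M) = 182 + 2*M² (f(M) = (M² + M²) + 182 = 2*M² + 182 = 182 + 2*M²)
T(z) = z + z²
(-104118 + T(o)) + f(-432) = (-104118 - 14*(1 - 14)) + (182 + 2*(-432)²) = (-104118 - 14*(-13)) + (182 + 2*186624) = (-104118 + 182) + (182 + 373248) = -103936 + 373430 = 269494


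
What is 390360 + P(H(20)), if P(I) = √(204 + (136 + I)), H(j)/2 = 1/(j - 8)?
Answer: 390360 + √12246/6 ≈ 3.9038e+5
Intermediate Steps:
H(j) = 2/(-8 + j) (H(j) = 2/(j - 8) = 2/(-8 + j))
P(I) = √(340 + I)
390360 + P(H(20)) = 390360 + √(340 + 2/(-8 + 20)) = 390360 + √(340 + 2/12) = 390360 + √(340 + 2*(1/12)) = 390360 + √(340 + ⅙) = 390360 + √(2041/6) = 390360 + √12246/6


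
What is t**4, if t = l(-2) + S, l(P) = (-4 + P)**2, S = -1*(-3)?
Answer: 2313441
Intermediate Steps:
S = 3
t = 39 (t = (-4 - 2)**2 + 3 = (-6)**2 + 3 = 36 + 3 = 39)
t**4 = 39**4 = 2313441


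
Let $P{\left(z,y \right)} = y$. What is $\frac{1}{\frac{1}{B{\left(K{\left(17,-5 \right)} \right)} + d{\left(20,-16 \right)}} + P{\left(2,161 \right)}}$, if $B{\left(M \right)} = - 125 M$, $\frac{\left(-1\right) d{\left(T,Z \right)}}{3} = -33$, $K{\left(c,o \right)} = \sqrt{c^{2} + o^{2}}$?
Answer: $\frac{78832819}{12692082265} + \frac{5 \sqrt{314}}{5076832906} \approx 0.0062112$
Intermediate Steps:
$d{\left(T,Z \right)} = 99$ ($d{\left(T,Z \right)} = \left(-3\right) \left(-33\right) = 99$)
$\frac{1}{\frac{1}{B{\left(K{\left(17,-5 \right)} \right)} + d{\left(20,-16 \right)}} + P{\left(2,161 \right)}} = \frac{1}{\frac{1}{- 125 \sqrt{17^{2} + \left(-5\right)^{2}} + 99} + 161} = \frac{1}{\frac{1}{- 125 \sqrt{289 + 25} + 99} + 161} = \frac{1}{\frac{1}{- 125 \sqrt{314} + 99} + 161} = \frac{1}{\frac{1}{99 - 125 \sqrt{314}} + 161} = \frac{1}{161 + \frac{1}{99 - 125 \sqrt{314}}}$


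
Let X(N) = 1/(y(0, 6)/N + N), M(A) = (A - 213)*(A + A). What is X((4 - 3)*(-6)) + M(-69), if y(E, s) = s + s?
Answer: 311327/8 ≈ 38916.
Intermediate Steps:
y(E, s) = 2*s
M(A) = 2*A*(-213 + A) (M(A) = (-213 + A)*(2*A) = 2*A*(-213 + A))
X(N) = 1/(N + 12/N) (X(N) = 1/((2*6)/N + N) = 1/(12/N + N) = 1/(N + 12/N))
X((4 - 3)*(-6)) + M(-69) = ((4 - 3)*(-6))/(12 + ((4 - 3)*(-6))²) + 2*(-69)*(-213 - 69) = (1*(-6))/(12 + (1*(-6))²) + 2*(-69)*(-282) = -6/(12 + (-6)²) + 38916 = -6/(12 + 36) + 38916 = -6/48 + 38916 = -6*1/48 + 38916 = -⅛ + 38916 = 311327/8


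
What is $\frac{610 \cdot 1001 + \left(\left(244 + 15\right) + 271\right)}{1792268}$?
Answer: $\frac{152785}{448067} \approx 0.34099$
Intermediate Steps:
$\frac{610 \cdot 1001 + \left(\left(244 + 15\right) + 271\right)}{1792268} = \left(610610 + \left(259 + 271\right)\right) \frac{1}{1792268} = \left(610610 + 530\right) \frac{1}{1792268} = 611140 \cdot \frac{1}{1792268} = \frac{152785}{448067}$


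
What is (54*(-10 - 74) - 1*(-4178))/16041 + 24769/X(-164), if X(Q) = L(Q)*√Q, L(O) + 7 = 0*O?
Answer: -358/16041 + 24769*I*√41/574 ≈ -0.022318 + 276.3*I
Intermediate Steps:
L(O) = -7 (L(O) = -7 + 0*O = -7 + 0 = -7)
X(Q) = -7*√Q
(54*(-10 - 74) - 1*(-4178))/16041 + 24769/X(-164) = (54*(-10 - 74) - 1*(-4178))/16041 + 24769/((-14*I*√41)) = (54*(-84) + 4178)*(1/16041) + 24769/((-14*I*√41)) = (-4536 + 4178)*(1/16041) + 24769/((-14*I*√41)) = -358*1/16041 + 24769*(I*√41/574) = -358/16041 + 24769*I*√41/574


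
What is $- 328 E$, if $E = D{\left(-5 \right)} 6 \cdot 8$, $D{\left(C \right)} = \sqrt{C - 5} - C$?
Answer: $-78720 - 15744 i \sqrt{10} \approx -78720.0 - 49787.0 i$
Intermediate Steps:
$D{\left(C \right)} = \sqrt{-5 + C} - C$
$E = 240 + 48 i \sqrt{10}$ ($E = \left(\sqrt{-5 - 5} - -5\right) 6 \cdot 8 = \left(\sqrt{-10} + 5\right) 6 \cdot 8 = \left(i \sqrt{10} + 5\right) 6 \cdot 8 = \left(5 + i \sqrt{10}\right) 6 \cdot 8 = \left(30 + 6 i \sqrt{10}\right) 8 = 240 + 48 i \sqrt{10} \approx 240.0 + 151.79 i$)
$- 328 E = - 328 \left(240 + 48 i \sqrt{10}\right) = -78720 - 15744 i \sqrt{10}$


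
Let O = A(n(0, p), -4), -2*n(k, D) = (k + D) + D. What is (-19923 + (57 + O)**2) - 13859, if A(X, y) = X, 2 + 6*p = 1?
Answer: -1098503/36 ≈ -30514.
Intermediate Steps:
p = -1/6 (p = -1/3 + (1/6)*1 = -1/3 + 1/6 = -1/6 ≈ -0.16667)
n(k, D) = -D - k/2 (n(k, D) = -((k + D) + D)/2 = -((D + k) + D)/2 = -(k + 2*D)/2 = -D - k/2)
O = 1/6 (O = -1*(-1/6) - 1/2*0 = 1/6 + 0 = 1/6 ≈ 0.16667)
(-19923 + (57 + O)**2) - 13859 = (-19923 + (57 + 1/6)**2) - 13859 = (-19923 + (343/6)**2) - 13859 = (-19923 + 117649/36) - 13859 = -599579/36 - 13859 = -1098503/36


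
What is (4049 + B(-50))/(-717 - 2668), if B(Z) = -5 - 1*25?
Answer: -4019/3385 ≈ -1.1873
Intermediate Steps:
B(Z) = -30 (B(Z) = -5 - 25 = -30)
(4049 + B(-50))/(-717 - 2668) = (4049 - 30)/(-717 - 2668) = 4019/(-3385) = 4019*(-1/3385) = -4019/3385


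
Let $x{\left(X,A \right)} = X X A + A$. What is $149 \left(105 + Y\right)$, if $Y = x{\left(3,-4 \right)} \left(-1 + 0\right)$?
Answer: $21605$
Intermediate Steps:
$x{\left(X,A \right)} = A + A X^{2}$ ($x{\left(X,A \right)} = X^{2} A + A = A X^{2} + A = A + A X^{2}$)
$Y = 40$ ($Y = - 4 \left(1 + 3^{2}\right) \left(-1 + 0\right) = - 4 \left(1 + 9\right) \left(-1\right) = \left(-4\right) 10 \left(-1\right) = \left(-40\right) \left(-1\right) = 40$)
$149 \left(105 + Y\right) = 149 \left(105 + 40\right) = 149 \cdot 145 = 21605$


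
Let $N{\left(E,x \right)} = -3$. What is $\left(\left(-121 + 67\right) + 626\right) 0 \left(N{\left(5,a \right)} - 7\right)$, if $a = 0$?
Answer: $0$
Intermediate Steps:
$\left(\left(-121 + 67\right) + 626\right) 0 \left(N{\left(5,a \right)} - 7\right) = \left(\left(-121 + 67\right) + 626\right) 0 \left(-3 - 7\right) = \left(-54 + 626\right) 0 \left(-10\right) = 572 \cdot 0 = 0$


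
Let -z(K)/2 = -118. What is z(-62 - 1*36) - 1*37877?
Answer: -37641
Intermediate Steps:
z(K) = 236 (z(K) = -2*(-118) = 236)
z(-62 - 1*36) - 1*37877 = 236 - 1*37877 = 236 - 37877 = -37641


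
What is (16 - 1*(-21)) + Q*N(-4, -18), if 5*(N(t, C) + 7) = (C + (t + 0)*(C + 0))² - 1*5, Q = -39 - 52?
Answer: -261531/5 ≈ -52306.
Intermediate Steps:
Q = -91
N(t, C) = -8 + (C + C*t)²/5 (N(t, C) = -7 + ((C + (t + 0)*(C + 0))² - 1*5)/5 = -7 + ((C + t*C)² - 5)/5 = -7 + ((C + C*t)² - 5)/5 = -7 + (-5 + (C + C*t)²)/5 = -7 + (-1 + (C + C*t)²/5) = -8 + (C + C*t)²/5)
(16 - 1*(-21)) + Q*N(-4, -18) = (16 - 1*(-21)) - 91*(-8 + (⅕)*(-18)²*(1 - 4)²) = (16 + 21) - 91*(-8 + (⅕)*324*(-3)²) = 37 - 91*(-8 + (⅕)*324*9) = 37 - 91*(-8 + 2916/5) = 37 - 91*2876/5 = 37 - 261716/5 = -261531/5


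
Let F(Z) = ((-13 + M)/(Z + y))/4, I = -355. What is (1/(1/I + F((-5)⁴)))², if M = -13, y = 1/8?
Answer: 3151885376025/550418521 ≈ 5726.3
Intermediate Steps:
y = ⅛ ≈ 0.12500
F(Z) = -13/(2*(⅛ + Z)) (F(Z) = ((-13 - 13)/(Z + ⅛))/4 = -26/(⅛ + Z)*(¼) = -13/(2*(⅛ + Z)))
(1/(1/I + F((-5)⁴)))² = (1/(1/(-355) - 52/(1 + 8*(-5)⁴)))² = (1/(-1/355 - 52/(1 + 8*625)))² = (1/(-1/355 - 52/(1 + 5000)))² = (1/(-1/355 - 52/5001))² = (1/(-23461/1775355))² = (-1775355/23461)² = 3151885376025/550418521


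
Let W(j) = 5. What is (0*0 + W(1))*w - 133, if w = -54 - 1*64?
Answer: -723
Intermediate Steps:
w = -118 (w = -54 - 64 = -118)
(0*0 + W(1))*w - 133 = (0*0 + 5)*(-118) - 133 = (0 + 5)*(-118) - 133 = 5*(-118) - 133 = -590 - 133 = -723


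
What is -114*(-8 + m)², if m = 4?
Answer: -1824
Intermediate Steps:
-114*(-8 + m)² = -114*(-8 + 4)² = -114*(-4)² = -114*16 = -1824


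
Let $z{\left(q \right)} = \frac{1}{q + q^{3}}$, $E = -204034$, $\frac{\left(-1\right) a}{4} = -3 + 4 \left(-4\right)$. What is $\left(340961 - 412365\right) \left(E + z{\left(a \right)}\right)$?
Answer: $\frac{1599119994976717}{109763} \approx 1.4569 \cdot 10^{10}$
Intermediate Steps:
$a = 76$ ($a = - 4 \left(-3 + 4 \left(-4\right)\right) = - 4 \left(-3 - 16\right) = \left(-4\right) \left(-19\right) = 76$)
$\left(340961 - 412365\right) \left(E + z{\left(a \right)}\right) = \left(340961 - 412365\right) \left(-204034 + \frac{1}{76 + 76^{3}}\right) = - 71404 \left(-204034 + \frac{1}{76 + 438976}\right) = - 71404 \left(-204034 + \frac{1}{439052}\right) = \left(-71404\right) \left(- \frac{89581535767}{439052}\right) = \frac{1599119994976717}{109763}$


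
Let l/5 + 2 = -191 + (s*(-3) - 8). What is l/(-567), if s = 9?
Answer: 380/189 ≈ 2.0106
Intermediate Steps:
l = -1140 (l = -10 + 5*(-191 + (9*(-3) - 8)) = -10 + 5*(-191 + (-27 - 8)) = -10 + 5*(-191 - 35) = -10 + 5*(-226) = -10 - 1130 = -1140)
l/(-567) = -1140/(-567) = -1140*(-1/567) = 380/189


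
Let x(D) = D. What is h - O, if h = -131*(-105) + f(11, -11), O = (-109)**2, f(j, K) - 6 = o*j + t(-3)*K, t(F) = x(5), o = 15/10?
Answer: 3683/2 ≈ 1841.5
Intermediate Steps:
o = 3/2 (o = 15*(1/10) = 3/2 ≈ 1.5000)
t(F) = 5
f(j, K) = 6 + 5*K + 3*j/2 (f(j, K) = 6 + (3*j/2 + 5*K) = 6 + (5*K + 3*j/2) = 6 + 5*K + 3*j/2)
O = 11881
h = 27445/2 (h = -131*(-105) + (6 + 5*(-11) + (3/2)*11) = 13755 + (6 - 55 + 33/2) = 13755 - 65/2 = 27445/2 ≈ 13723.)
h - O = 27445/2 - 1*11881 = 27445/2 - 11881 = 3683/2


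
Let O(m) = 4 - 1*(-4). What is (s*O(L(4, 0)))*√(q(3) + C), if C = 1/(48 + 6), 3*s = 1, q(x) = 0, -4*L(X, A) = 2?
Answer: 4*√6/27 ≈ 0.36289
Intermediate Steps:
L(X, A) = -½ (L(X, A) = -¼*2 = -½)
O(m) = 8 (O(m) = 4 + 4 = 8)
s = ⅓ (s = (⅓)*1 = ⅓ ≈ 0.33333)
C = 1/54 ≈ 0.018519
(s*O(L(4, 0)))*√(q(3) + C) = ((⅓)*8)*√(0 + 1/54) = 8*√(1/54)/3 = 8*(√6/18)/3 = 4*√6/27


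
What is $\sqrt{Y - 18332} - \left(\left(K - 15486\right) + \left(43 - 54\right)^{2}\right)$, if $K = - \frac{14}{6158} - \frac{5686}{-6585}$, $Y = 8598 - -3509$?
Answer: $\frac{311511217376}{20275215} + 5 i \sqrt{249} \approx 15364.0 + 78.899 i$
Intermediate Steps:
$Y = 12107$ ($Y = 8598 + 3509 = 12107$)
$K = \frac{17461099}{20275215}$ ($K = \left(-14\right) \frac{1}{6158} - - \frac{5686}{6585} = - \frac{7}{3079} + \frac{5686}{6585} = \frac{17461099}{20275215} \approx 0.8612$)
$\sqrt{Y - 18332} - \left(\left(K - 15486\right) + \left(43 - 54\right)^{2}\right) = \sqrt{12107 - 18332} - \left(\left(\frac{17461099}{20275215} - 15486\right) + \left(43 - 54\right)^{2}\right) = \sqrt{-6225} - \left(- \frac{313964518391}{20275215} + \left(-11\right)^{2}\right) = 5 i \sqrt{249} - \left(- \frac{313964518391}{20275215} + 121\right) = 5 i \sqrt{249} - - \frac{311511217376}{20275215} = 5 i \sqrt{249} + \frac{311511217376}{20275215} = \frac{311511217376}{20275215} + 5 i \sqrt{249}$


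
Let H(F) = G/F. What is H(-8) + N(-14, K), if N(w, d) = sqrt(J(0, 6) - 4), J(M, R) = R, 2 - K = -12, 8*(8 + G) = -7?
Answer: 71/64 + sqrt(2) ≈ 2.5236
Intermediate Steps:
G = -71/8 (G = -8 + (1/8)*(-7) = -8 - 7/8 = -71/8 ≈ -8.8750)
K = 14 (K = 2 - 1*(-12) = 2 + 12 = 14)
H(F) = -71/(8*F)
N(w, d) = sqrt(2) (N(w, d) = sqrt(6 - 4) = sqrt(2))
H(-8) + N(-14, K) = -71/8/(-8) + sqrt(2) = -71/8*(-1/8) + sqrt(2) = 71/64 + sqrt(2)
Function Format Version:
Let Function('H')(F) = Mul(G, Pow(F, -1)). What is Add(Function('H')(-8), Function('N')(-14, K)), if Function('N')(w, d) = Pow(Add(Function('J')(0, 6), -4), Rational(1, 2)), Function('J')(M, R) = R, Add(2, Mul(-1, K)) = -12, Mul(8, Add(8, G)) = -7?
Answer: Add(Rational(71, 64), Pow(2, Rational(1, 2))) ≈ 2.5236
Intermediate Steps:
G = Rational(-71, 8) (G = Add(-8, Mul(Rational(1, 8), -7)) = Add(-8, Rational(-7, 8)) = Rational(-71, 8) ≈ -8.8750)
K = 14 (K = Add(2, Mul(-1, -12)) = Add(2, 12) = 14)
Function('H')(F) = Mul(Rational(-71, 8), Pow(F, -1))
Function('N')(w, d) = Pow(2, Rational(1, 2)) (Function('N')(w, d) = Pow(Add(6, -4), Rational(1, 2)) = Pow(2, Rational(1, 2)))
Add(Function('H')(-8), Function('N')(-14, K)) = Add(Mul(Rational(-71, 8), Pow(-8, -1)), Pow(2, Rational(1, 2))) = Add(Mul(Rational(-71, 8), Rational(-1, 8)), Pow(2, Rational(1, 2))) = Add(Rational(71, 64), Pow(2, Rational(1, 2)))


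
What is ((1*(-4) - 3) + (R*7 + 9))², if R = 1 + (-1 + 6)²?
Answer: 33856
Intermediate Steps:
R = 26 (R = 1 + 5² = 1 + 25 = 26)
((1*(-4) - 3) + (R*7 + 9))² = ((1*(-4) - 3) + (26*7 + 9))² = ((-4 - 3) + (182 + 9))² = (-7 + 191)² = 184² = 33856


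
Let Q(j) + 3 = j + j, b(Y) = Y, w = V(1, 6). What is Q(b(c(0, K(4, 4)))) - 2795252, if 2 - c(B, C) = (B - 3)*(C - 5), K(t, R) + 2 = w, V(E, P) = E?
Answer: -2795287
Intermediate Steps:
w = 1
K(t, R) = -1 (K(t, R) = -2 + 1 = -1)
c(B, C) = 2 - (-5 + C)*(-3 + B) (c(B, C) = 2 - (B - 3)*(C - 5) = 2 - (-3 + B)*(-5 + C) = 2 - (-5 + C)*(-3 + B))
Q(j) = -3 + 2*j (Q(j) = -3 + (j + j) = -3 + 2*j)
Q(b(c(0, K(4, 4)))) - 2795252 = (-3 + 2*(-13 + 3*(-1) + 5*0 - 1*0*(-1))) - 2795252 = (-3 + 2*(-13 - 3 + 0 + 0)) - 2795252 = (-3 + 2*(-16)) - 2795252 = (-3 - 32) - 2795252 = -35 - 2795252 = -2795287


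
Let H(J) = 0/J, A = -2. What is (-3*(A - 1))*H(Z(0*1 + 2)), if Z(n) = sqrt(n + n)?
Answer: 0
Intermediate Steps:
Z(n) = sqrt(2)*sqrt(n) (Z(n) = sqrt(2*n) = sqrt(2)*sqrt(n))
H(J) = 0
(-3*(A - 1))*H(Z(0*1 + 2)) = -3*(-2 - 1)*0 = -3*(-3)*0 = 9*0 = 0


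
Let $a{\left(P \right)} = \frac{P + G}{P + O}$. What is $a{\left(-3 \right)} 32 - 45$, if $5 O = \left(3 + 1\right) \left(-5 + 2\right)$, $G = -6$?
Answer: $\frac{25}{3} \approx 8.3333$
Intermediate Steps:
$O = - \frac{12}{5}$ ($O = \frac{\left(3 + 1\right) \left(-5 + 2\right)}{5} = \frac{4 \left(-3\right)}{5} = \frac{1}{5} \left(-12\right) = - \frac{12}{5} \approx -2.4$)
$a{\left(P \right)} = \frac{-6 + P}{- \frac{12}{5} + P}$ ($a{\left(P \right)} = \frac{P - 6}{P - \frac{12}{5}} = \frac{-6 + P}{- \frac{12}{5} + P}$)
$a{\left(-3 \right)} 32 - 45 = \frac{5 \left(-6 - 3\right)}{-12 + 5 \left(-3\right)} 32 - 45 = 5 \frac{1}{-12 - 15} \left(-9\right) 32 - 45 = 5 \frac{1}{-27} \left(-9\right) 32 - 45 = 5 \left(- \frac{1}{27}\right) \left(-9\right) 32 - 45 = \frac{5}{3} \cdot 32 - 45 = \frac{160}{3} - 45 = \frac{25}{3}$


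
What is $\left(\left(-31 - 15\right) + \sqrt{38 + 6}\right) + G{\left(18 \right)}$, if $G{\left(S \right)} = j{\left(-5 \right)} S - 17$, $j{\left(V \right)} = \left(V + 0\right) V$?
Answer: $387 + 2 \sqrt{11} \approx 393.63$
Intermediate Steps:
$j{\left(V \right)} = V^{2}$ ($j{\left(V \right)} = V V = V^{2}$)
$G{\left(S \right)} = -17 + 25 S$ ($G{\left(S \right)} = \left(-5\right)^{2} S - 17 = 25 S - 17 = -17 + 25 S$)
$\left(\left(-31 - 15\right) + \sqrt{38 + 6}\right) + G{\left(18 \right)} = \left(\left(-31 - 15\right) + \sqrt{38 + 6}\right) + \left(-17 + 25 \cdot 18\right) = \left(-46 + \sqrt{44}\right) + \left(-17 + 450\right) = \left(-46 + 2 \sqrt{11}\right) + 433 = 387 + 2 \sqrt{11}$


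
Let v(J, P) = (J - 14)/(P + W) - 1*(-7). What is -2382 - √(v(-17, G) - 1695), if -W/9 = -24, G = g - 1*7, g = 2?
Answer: -2382 - I*√75157989/211 ≈ -2382.0 - 41.087*I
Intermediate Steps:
G = -5 (G = 2 - 1*7 = 2 - 7 = -5)
W = 216 (W = -9*(-24) = 216)
v(J, P) = 7 + (-14 + J)/(216 + P) (v(J, P) = (J - 14)/(P + 216) - 1*(-7) = (-14 + J)/(216 + P) + 7 = 7 + (-14 + J)/(216 + P))
-2382 - √(v(-17, G) - 1695) = -2382 - √((1498 - 17 + 7*(-5))/(216 - 5) - 1695) = -2382 - √((1498 - 17 - 35)/211 - 1695) = -2382 - √((1/211)*1446 - 1695) = -2382 - √(1446/211 - 1695) = -2382 - √(-356199/211) = -2382 - I*√75157989/211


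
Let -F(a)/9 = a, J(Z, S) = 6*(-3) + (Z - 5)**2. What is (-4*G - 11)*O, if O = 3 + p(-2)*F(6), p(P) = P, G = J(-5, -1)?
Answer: -37629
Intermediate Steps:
J(Z, S) = -18 + (-5 + Z)**2
G = 82 (G = -18 + (-5 - 5)**2 = -18 + (-10)**2 = -18 + 100 = 82)
F(a) = -9*a
O = 111 (O = 3 - (-18)*6 = 3 - 2*(-54) = 3 + 108 = 111)
(-4*G - 11)*O = (-4*82 - 11)*111 = (-328 - 11)*111 = -339*111 = -37629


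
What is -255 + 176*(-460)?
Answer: -81215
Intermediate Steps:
-255 + 176*(-460) = -255 - 80960 = -81215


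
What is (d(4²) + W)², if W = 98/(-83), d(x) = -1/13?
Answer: 1841449/1164241 ≈ 1.5817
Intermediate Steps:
d(x) = -1/13 (d(x) = -1*1/13 = -1/13)
W = -98/83 (W = 98*(-1/83) = -98/83 ≈ -1.1807)
(d(4²) + W)² = (-1/13 - 98/83)² = (-1357/1079)² = 1841449/1164241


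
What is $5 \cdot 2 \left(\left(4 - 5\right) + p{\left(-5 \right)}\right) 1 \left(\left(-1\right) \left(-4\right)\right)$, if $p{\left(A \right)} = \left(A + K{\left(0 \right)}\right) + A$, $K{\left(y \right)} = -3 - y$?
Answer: $-560$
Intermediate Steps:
$p{\left(A \right)} = -3 + 2 A$ ($p{\left(A \right)} = \left(A - 3\right) + A = \left(-3 + A\right) + A = -3 + 2 A$)
$5 \cdot 2 \left(\left(4 - 5\right) + p{\left(-5 \right)}\right) 1 \left(\left(-1\right) \left(-4\right)\right) = 5 \cdot 2 \left(\left(4 - 5\right) + \left(-3 + 2 \left(-5\right)\right)\right) 1 \left(\left(-1\right) \left(-4\right)\right) = 10 \left(-1 - 13\right) 1 \cdot 4 = 10 \left(\left(-14\right) 1\right) 4 = 10 \left(-14\right) 4 = \left(-140\right) 4 = -560$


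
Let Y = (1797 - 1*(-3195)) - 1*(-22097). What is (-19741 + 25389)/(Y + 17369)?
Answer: 2824/22229 ≈ 0.12704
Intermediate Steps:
Y = 27089 (Y = (1797 + 3195) + 22097 = 4992 + 22097 = 27089)
(-19741 + 25389)/(Y + 17369) = (-19741 + 25389)/(27089 + 17369) = 5648/44458 = 5648*(1/44458) = 2824/22229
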